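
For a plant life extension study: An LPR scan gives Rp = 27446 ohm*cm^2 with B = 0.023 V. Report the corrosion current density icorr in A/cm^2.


Apply the Stern-Geary relation: icorr = B / Rp
icorr = 0.023 / 27446 = 8.38×10^-7 A/cm^2

8.38×10^-7 A/cm^2


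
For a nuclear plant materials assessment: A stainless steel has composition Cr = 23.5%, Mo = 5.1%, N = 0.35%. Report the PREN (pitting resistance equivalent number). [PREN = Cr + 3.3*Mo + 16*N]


Apply the PREN formula: PREN = Cr + 3.3*Mo + 16*N
PREN = 23.5 + 3.3*5.1 + 16*0.35
PREN = 23.5 + 16.83 + 5.6 = 45.93

45.93


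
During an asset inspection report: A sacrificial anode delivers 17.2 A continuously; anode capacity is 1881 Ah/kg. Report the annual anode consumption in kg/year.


Annual consumption = current * hours per year / capacity
Rate = 17.2 * 8760 / 1881 = 80.1 kg/year

80.1 kg/year


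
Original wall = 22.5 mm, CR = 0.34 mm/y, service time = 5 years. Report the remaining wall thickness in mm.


Remaining wall = original − CR × time
t = 22.5 − 0.34*5 = 22.5 − 1.7 = 20.8 mm

20.8 mm


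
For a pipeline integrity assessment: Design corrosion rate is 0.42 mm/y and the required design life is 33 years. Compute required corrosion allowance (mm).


Corrosion allowance = CR × design life
CA = 0.42 * 33 = 13.86 mm

13.86 mm


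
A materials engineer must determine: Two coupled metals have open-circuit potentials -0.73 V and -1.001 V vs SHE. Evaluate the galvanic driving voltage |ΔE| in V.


Driving voltage is the absolute potential difference.
|ΔE| = |-0.73 − (-1.001)| = 0.271 V

0.271 V


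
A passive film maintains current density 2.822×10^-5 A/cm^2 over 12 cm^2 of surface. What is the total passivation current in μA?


I = i_pass * A, then convert A → μA (×10^6)
I = 2.822×10^-5 * 12 * 10^6 = 338.64 μA

338.64 μA


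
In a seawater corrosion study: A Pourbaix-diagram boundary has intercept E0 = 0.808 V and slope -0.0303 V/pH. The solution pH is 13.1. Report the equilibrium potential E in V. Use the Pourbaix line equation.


Apply the Pourbaix line equation: E = E0 + slope*pH
E = 0.808 + (-0.0303)*13.1 = 0.808 + (-0.39693) = 0.41107 V
Rounded to 3 decimal places: E = 0.411 V

0.411 V


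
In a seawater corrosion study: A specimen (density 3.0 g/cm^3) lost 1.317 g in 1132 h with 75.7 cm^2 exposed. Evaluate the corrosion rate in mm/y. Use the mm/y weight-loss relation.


Apply the mm/y weight-loss relation: CR = 87600 * W / (D * A * T)
Numerator: 87600 * 1.317 = 115369.2
Denominator: 3.0 * 75.7 * 1132 = 257077.2
CR = 115369.2 / 257077.2 = 0.448773 mm/y

0.448773 mm/y


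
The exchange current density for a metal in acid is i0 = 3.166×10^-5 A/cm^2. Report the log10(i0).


i0 = 3.166×10^-5 A/cm^2
log10(i0) = -4.499

-4.499


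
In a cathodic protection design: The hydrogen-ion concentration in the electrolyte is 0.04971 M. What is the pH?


pH = −log10[H+]
pH = −log10(0.04971) = 1.3

1.3


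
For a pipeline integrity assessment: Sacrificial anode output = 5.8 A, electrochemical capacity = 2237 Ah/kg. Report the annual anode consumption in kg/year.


Annual consumption = current * hours per year / capacity
Rate = 5.8 * 8760 / 2237 = 22.7 kg/year

22.7 kg/year


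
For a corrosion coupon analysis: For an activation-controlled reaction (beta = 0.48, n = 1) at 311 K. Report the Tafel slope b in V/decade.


Apply the Tafel slope relation: b = 2.303*R*T/(beta*n*F)
Numerator: 2.303 * 8.314 * 311 = 5954.76
Denominator: 0.48 * 1 * 96485 = 46312.8
b = 5954.76 / 46312.8 = 0.1286 V/decade

0.1286 V/decade


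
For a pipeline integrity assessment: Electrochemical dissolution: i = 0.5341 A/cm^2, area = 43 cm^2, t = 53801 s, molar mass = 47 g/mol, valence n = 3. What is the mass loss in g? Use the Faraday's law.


Apply Faraday's law: m = i*A*t*M / (n*F)
Total charge passed Q = i*A*t = 0.5341*43*53801 = 1235609.9063 C
m = Q*M/(n*F) = 1235609.9063*47/(3*96485) = 200.6311 g

200.6311 g


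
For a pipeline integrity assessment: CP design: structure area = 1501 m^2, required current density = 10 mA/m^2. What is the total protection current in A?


I = area * current density, then convert mA → A (÷1000)
I = 1501 * 10 / 1000 = 15.01 A

15.01 A


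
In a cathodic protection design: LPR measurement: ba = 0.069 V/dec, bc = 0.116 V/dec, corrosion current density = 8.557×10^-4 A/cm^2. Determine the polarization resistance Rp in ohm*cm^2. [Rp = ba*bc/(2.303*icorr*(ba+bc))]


Apply the Stern-Geary equation: Rp = ba*bc / (2.303*icorr*(ba+bc))
ba*bc = 0.069*0.116 = 0.008004
ba+bc = 0.185; 2.303*icorr*(ba+bc) = 2.303*8.557×10^-4*0.185 = 3.6457526×10^-4
Rp = 0.008004 / 3.6457526×10^-4 = 21.95 ohm*cm^2

21.95 ohm*cm^2


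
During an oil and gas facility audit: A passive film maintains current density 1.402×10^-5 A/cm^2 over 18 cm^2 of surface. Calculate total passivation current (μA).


I = i_pass * A, then convert A → μA (×10^6)
I = 1.402×10^-5 * 18 * 10^6 = 252.36 μA

252.36 μA


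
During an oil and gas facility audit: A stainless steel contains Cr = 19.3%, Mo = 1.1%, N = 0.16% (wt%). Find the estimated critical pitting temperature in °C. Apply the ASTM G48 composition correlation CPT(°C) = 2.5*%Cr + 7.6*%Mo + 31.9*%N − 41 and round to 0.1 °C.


Apply the ASTM G48 empirical CPT estimate: CPT(°C) = 2.5*%Cr + 7.6*%Mo + 31.9*%N − 41
2.5*19.3 = 48.25; 7.6*1.1 = 8.36; 31.9*0.16 = 5.104
CPT = 48.25 + 8.36 + 5.104 − 41 = 20.714 °C
Rounded to 0.1 °C: CPT ≈ 20.7 °C

20.7 °C


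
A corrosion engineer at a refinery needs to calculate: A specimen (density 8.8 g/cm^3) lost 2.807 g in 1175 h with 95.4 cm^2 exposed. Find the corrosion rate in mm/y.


Apply the mm/y weight-loss relation: CR = 87600 * W / (D * A * T)
Numerator: 87600 * 2.807 = 245893.2
Denominator: 8.8 * 95.4 * 1175 = 986436.0
CR = 245893.2 / 986436.0 = 0.2493 mm/y

0.2493 mm/y


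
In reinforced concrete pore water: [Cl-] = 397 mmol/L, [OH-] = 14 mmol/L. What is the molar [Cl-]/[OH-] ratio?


Threshold parameter = [Cl-] / [OH-] (molar basis; both in mmol/L, so units cancel)
Ratio = 397 / 14 = 28.36

28.36


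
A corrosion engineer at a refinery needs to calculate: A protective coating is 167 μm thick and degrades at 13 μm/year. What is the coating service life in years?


Service life = thickness / degradation rate
Life = 167 / 13 = 12.8 years

12.8 years


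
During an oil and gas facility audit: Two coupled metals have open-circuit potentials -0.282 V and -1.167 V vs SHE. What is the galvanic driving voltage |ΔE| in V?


Driving voltage is the absolute potential difference.
|ΔE| = |-0.282 − (-1.167)| = 0.885 V

0.885 V


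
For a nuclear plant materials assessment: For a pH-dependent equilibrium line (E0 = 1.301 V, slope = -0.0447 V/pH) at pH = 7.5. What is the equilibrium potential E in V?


Apply the Pourbaix line equation: E = E0 + slope*pH
E = 1.301 + (-0.0447)*7.5 = 1.301 + (-0.33525) = 0.96575 V
Rounded to 3 decimal places: E = 0.966 V

0.966 V


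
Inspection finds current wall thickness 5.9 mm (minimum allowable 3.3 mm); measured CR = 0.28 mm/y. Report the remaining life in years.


Apply the remaining-life relation: RL = (t_current − t_min) / CR
RL = (5.9 − 3.3) / 0.28 = 2.6 / 0.28 = 9.3 years

9.3 years


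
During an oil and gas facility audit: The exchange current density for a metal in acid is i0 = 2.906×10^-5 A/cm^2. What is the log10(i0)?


i0 = 2.906×10^-5 A/cm^2
log10(i0) = -4.537

-4.537


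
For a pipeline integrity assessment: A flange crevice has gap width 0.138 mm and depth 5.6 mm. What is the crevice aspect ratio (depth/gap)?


Aspect ratio = depth / gap
Ratio = 5.6 / 0.138 = 40.6

40.6


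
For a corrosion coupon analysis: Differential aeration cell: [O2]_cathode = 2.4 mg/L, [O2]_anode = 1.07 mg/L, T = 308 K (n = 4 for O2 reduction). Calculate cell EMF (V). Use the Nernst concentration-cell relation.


Apply the Nernst concentration-cell relation: E = (RT/nF)*ln(C_cathode/C_anode)
RT/nF = 8.314*308/(4*96485) = 0.006635 V
ln(2.4/1.07) = 0.80781
E = 0.006635 * 0.80781 = 0.00536 V

0.00536 V


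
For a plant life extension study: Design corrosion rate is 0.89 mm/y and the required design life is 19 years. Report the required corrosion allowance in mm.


Corrosion allowance = CR × design life
CA = 0.89 * 19 = 16.91 mm

16.91 mm


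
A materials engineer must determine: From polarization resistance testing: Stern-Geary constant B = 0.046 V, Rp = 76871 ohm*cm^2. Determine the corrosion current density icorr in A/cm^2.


Apply the Stern-Geary relation: icorr = B / Rp
icorr = 0.046 / 76871 = 5.984×10^-7 A/cm^2

5.984×10^-7 A/cm^2


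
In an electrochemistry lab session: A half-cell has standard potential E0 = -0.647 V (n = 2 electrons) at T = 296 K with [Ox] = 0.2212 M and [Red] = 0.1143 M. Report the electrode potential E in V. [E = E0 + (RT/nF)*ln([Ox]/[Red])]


Apply the Nernst equation: E = E0 + (RT/nF)*ln([Ox]/[Red])
Step 1: RT/nF = 8.314*296/(2*96485) = 0.01275299 V
Step 2: [Ox]/[Red] = 0.2212/0.1143 = 1.935258
Step 3: ln(1.935258) = 0.660241
Step 4: correction = 0.01275299 * 0.660241 = 0.008 V
E = -0.647 + 0.008 = -0.639 V

-0.639 V


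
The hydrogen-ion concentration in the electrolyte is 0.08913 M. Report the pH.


pH = −log10[H+]
pH = −log10(0.08913) = 1.05

1.05


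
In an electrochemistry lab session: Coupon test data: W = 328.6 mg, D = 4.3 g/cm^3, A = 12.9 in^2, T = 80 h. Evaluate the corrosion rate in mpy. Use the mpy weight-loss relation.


Apply the mpy weight-loss relation: CR = 534 * W / (D * A * T)
Numerator: 534 * 328.6 = 175472.4
Denominator: 4.3 * 12.9 * 80 = 4437.6
CR = 175472.4 / 4437.6 = 39.542 mpy

39.542 mpy


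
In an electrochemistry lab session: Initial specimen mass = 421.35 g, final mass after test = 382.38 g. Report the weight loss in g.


Weight loss = initial − final
WL = 421.35 − 382.38 = 38.97 g

38.97 g


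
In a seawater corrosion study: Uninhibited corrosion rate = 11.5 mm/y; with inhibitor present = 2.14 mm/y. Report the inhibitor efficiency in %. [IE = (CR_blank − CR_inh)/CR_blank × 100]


Apply the inhibitor-efficiency definition: IE = (CR_blank − CR_inh)/CR_blank × 100
IE = (11.5 − 2.14) / 11.5 × 100
IE = 9.36 / 11.5 × 100 = 81.4 %

81.4 %


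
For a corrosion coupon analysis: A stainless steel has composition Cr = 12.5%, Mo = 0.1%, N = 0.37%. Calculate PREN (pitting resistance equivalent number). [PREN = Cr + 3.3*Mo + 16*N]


Apply the PREN formula: PREN = Cr + 3.3*Mo + 16*N
PREN = 12.5 + 3.3*0.1 + 16*0.37
PREN = 12.5 + 0.33 + 5.92 = 18.75

18.75


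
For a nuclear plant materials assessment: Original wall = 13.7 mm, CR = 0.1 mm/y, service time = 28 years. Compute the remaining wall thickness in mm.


Remaining wall = original − CR × time
t = 13.7 − 0.1*28 = 13.7 − 2.8 = 10.9 mm

10.9 mm


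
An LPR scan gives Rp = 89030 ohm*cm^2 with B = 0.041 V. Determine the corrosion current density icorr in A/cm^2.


Apply the Stern-Geary relation: icorr = B / Rp
icorr = 0.041 / 89030 = 4.605×10^-7 A/cm^2

4.605×10^-7 A/cm^2


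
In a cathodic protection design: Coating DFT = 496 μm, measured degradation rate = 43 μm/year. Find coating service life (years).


Service life = thickness / degradation rate
Life = 496 / 43 = 11.5 years

11.5 years


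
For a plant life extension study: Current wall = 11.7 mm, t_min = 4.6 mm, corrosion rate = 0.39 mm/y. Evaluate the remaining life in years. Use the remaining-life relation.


Apply the remaining-life relation: RL = (t_current − t_min) / CR
RL = (11.7 − 4.6) / 0.39 = 7.1 / 0.39 = 18.2 years

18.2 years


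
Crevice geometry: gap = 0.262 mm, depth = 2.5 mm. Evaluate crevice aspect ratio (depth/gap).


Aspect ratio = depth / gap
Ratio = 2.5 / 0.262 = 9.5

9.5


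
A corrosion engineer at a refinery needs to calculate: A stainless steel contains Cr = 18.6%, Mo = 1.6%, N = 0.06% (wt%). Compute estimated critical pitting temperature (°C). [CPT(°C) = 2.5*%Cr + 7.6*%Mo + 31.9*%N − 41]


Apply the ASTM G48 empirical CPT estimate: CPT(°C) = 2.5*%Cr + 7.6*%Mo + 31.9*%N − 41
2.5*18.6 = 46.5; 7.6*1.6 = 12.16; 31.9*0.06 = 1.914
CPT = 46.5 + 12.16 + 1.914 − 41 = 19.574 °C
Rounded to 0.1 °C: CPT ≈ 19.6 °C

19.6 °C


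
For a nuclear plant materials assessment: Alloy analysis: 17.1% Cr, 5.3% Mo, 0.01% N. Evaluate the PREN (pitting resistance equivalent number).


Apply the PREN formula: PREN = Cr + 3.3*Mo + 16*N
PREN = 17.1 + 3.3*5.3 + 16*0.01
PREN = 17.1 + 17.49 + 0.16 = 34.75

34.75


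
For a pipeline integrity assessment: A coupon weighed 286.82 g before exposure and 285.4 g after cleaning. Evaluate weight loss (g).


Weight loss = initial − final
WL = 286.82 − 285.4 = 1.42 g

1.42 g


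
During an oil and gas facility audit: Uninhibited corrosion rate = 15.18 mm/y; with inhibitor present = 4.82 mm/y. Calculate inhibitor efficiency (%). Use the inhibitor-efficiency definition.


Apply the inhibitor-efficiency definition: IE = (CR_blank − CR_inh)/CR_blank × 100
IE = (15.18 − 4.82) / 15.18 × 100
IE = 10.36 / 15.18 × 100 = 68.2 %

68.2 %


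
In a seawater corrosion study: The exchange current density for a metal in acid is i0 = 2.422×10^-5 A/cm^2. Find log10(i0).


i0 = 2.422×10^-5 A/cm^2
log10(i0) = -4.616

-4.616


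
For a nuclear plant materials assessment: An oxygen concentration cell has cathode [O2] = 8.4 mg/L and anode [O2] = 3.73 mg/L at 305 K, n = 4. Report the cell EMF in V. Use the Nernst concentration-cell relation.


Apply the Nernst concentration-cell relation: E = (RT/nF)*ln(C_cathode/C_anode)
RT/nF = 8.314*305/(4*96485) = 0.00657037 V
ln(8.4/3.73) = 0.81182
E = 0.00657037 * 0.81182 = 0.00533 V

0.00533 V


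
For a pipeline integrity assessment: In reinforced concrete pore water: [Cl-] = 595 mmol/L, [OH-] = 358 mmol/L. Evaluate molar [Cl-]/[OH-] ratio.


Threshold parameter = [Cl-] / [OH-] (molar basis; both in mmol/L, so units cancel)
Ratio = 595 / 358 = 1.66

1.66


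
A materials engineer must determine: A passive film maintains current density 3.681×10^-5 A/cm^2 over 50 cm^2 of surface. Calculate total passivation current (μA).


I = i_pass * A, then convert A → μA (×10^6)
I = 3.681×10^-5 * 50 * 10^6 = 1840.5 μA

1840.5 μA


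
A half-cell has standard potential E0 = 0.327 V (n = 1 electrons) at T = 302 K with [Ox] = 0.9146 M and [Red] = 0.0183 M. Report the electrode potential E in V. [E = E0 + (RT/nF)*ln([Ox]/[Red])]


Apply the Nernst equation: E = E0 + (RT/nF)*ln([Ox]/[Red])
Step 1: RT/nF = 8.314*302/(1*96485) = 0.02602299 V
Step 2: [Ox]/[Red] = 0.9146/0.0183 = 49.978142
Step 3: ln(49.978142) = 3.911586
Step 4: correction = 0.02602299 * 3.911586 = 0.102 V
E = 0.327 + 0.102 = 0.429 V

0.429 V


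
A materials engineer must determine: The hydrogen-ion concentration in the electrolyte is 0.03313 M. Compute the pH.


pH = −log10[H+]
pH = −log10(0.03313) = 1.48

1.48


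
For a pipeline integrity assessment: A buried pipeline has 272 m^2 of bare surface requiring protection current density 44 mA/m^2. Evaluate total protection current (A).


I = area * current density, then convert mA → A (÷1000)
I = 272 * 44 / 1000 = 11.97 A

11.97 A


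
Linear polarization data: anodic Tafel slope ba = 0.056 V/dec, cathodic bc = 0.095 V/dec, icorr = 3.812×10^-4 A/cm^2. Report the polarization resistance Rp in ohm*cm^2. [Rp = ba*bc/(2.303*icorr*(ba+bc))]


Apply the Stern-Geary equation: Rp = ba*bc / (2.303*icorr*(ba+bc))
ba*bc = 0.056*0.095 = 0.00532
ba+bc = 0.151; 2.303*icorr*(ba+bc) = 2.303*3.812×10^-4*0.151 = 1.3256344×10^-4
Rp = 0.00532 / 1.3256344×10^-4 = 40.13 ohm*cm^2

40.13 ohm*cm^2


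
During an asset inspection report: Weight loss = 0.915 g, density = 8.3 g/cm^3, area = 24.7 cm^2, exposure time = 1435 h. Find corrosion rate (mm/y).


Apply the mm/y weight-loss relation: CR = 87600 * W / (D * A * T)
Numerator: 87600 * 0.915 = 80154.0
Denominator: 8.3 * 24.7 * 1435 = 294189.35
CR = 80154.0 / 294189.35 = 0.2725 mm/y

0.2725 mm/y


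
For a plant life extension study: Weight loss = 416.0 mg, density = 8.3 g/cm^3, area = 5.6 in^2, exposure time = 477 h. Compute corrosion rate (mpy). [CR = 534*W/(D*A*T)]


Apply the mpy weight-loss relation: CR = 534 * W / (D * A * T)
Numerator: 534 * 416.0 = 222144.0
Denominator: 8.3 * 5.6 * 477 = 22170.96
CR = 222144.0 / 22170.96 = 10.02 mpy

10.02 mpy


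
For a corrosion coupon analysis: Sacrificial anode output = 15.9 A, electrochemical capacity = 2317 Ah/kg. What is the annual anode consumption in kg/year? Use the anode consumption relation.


Annual consumption = current * hours per year / capacity
Rate = 15.9 * 8760 / 2317 = 60.1 kg/year

60.1 kg/year


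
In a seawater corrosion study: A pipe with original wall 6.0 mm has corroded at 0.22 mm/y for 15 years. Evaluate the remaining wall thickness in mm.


Remaining wall = original − CR × time
t = 6.0 − 0.22*15 = 6.0 − 3.3 = 2.7 mm

2.7 mm


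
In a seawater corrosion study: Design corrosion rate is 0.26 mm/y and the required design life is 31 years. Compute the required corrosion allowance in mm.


Corrosion allowance = CR × design life
CA = 0.26 * 31 = 8.06 mm

8.06 mm


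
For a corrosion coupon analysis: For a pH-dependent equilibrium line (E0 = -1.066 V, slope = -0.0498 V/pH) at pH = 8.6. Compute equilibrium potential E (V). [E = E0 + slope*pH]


Apply the Pourbaix line equation: E = E0 + slope*pH
E = -1.066 + (-0.0498)*8.6 = -1.066 + (-0.42828) = -1.49428 V
Rounded to 4 decimal places: E = -1.4943 V

-1.4943 V


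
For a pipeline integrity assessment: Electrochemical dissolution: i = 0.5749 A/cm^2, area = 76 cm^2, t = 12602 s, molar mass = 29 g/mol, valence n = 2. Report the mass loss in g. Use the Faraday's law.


Apply Faraday's law: m = i*A*t*M / (n*F)
Total charge passed Q = i*A*t = 0.5749*76*12602 = 550611.6248 C
m = Q*M/(n*F) = 550611.6248*29/(2*96485) = 82.747 g

82.747 g


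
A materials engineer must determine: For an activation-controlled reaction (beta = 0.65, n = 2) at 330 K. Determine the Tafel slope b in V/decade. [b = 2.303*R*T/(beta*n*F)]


Apply the Tafel slope relation: b = 2.303*R*T/(beta*n*F)
Numerator: 2.303 * 8.314 * 330 = 6318.56
Denominator: 0.65 * 2 * 96485 = 125430.5
b = 6318.56 / 125430.5 = 0.0504 V/decade

0.0504 V/decade


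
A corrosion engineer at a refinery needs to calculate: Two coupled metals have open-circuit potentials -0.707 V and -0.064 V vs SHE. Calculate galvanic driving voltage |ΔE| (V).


Driving voltage is the absolute potential difference.
|ΔE| = |-0.707 − (-0.064)| = 0.643 V

0.643 V


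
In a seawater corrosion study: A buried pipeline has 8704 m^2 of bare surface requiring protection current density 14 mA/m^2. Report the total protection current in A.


I = area * current density, then convert mA → A (÷1000)
I = 8704 * 14 / 1000 = 121.86 A

121.86 A


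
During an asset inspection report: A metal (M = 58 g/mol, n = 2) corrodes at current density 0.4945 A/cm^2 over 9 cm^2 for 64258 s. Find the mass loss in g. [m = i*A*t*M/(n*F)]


Apply Faraday's law: m = i*A*t*M / (n*F)
Total charge passed Q = i*A*t = 0.4945*9*64258 = 285980.229 C
m = Q*M/(n*F) = 285980.229*58/(2*96485) = 85.95561 g

85.95561 g


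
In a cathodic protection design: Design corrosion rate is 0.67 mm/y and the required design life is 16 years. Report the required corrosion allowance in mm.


Corrosion allowance = CR × design life
CA = 0.67 * 16 = 10.72 mm

10.72 mm


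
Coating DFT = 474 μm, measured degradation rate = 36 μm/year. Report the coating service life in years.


Service life = thickness / degradation rate
Life = 474 / 36 = 13.2 years

13.2 years


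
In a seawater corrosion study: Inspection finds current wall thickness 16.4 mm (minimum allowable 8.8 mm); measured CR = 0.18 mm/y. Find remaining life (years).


Apply the remaining-life relation: RL = (t_current − t_min) / CR
RL = (16.4 − 8.8) / 0.18 = 7.6 / 0.18 = 42.2 years

42.2 years


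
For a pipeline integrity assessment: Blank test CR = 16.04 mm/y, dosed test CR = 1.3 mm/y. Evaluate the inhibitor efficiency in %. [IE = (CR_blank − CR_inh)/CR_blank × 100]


Apply the inhibitor-efficiency definition: IE = (CR_blank − CR_inh)/CR_blank × 100
IE = (16.04 − 1.3) / 16.04 × 100
IE = 14.74 / 16.04 × 100 = 91.9 %

91.9 %


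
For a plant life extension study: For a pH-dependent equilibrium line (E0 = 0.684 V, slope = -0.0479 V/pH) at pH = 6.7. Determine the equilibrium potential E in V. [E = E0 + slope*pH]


Apply the Pourbaix line equation: E = E0 + slope*pH
E = 0.684 + (-0.0479)*6.7 = 0.684 + (-0.32093) = 0.36307 V
Rounded to 3 decimal places: E = 0.363 V

0.363 V


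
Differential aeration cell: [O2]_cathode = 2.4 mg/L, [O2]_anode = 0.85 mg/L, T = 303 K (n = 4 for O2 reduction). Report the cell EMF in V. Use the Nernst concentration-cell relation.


Apply the Nernst concentration-cell relation: E = (RT/nF)*ln(C_cathode/C_anode)
RT/nF = 8.314*303/(4*96485) = 0.00652729 V
ln(2.4/0.85) = 1.03799
E = 0.00652729 * 1.03799 = 0.00678 V

0.00678 V


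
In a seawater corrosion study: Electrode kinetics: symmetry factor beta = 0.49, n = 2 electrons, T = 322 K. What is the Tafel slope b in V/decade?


Apply the Tafel slope relation: b = 2.303*R*T/(beta*n*F)
Numerator: 2.303 * 8.314 * 322 = 6165.38
Denominator: 0.49 * 2 * 96485 = 94555.3
b = 6165.38 / 94555.3 = 0.065 V/decade

0.065 V/decade


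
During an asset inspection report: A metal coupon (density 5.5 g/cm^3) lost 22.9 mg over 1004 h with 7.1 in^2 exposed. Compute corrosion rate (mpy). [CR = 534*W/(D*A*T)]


Apply the mpy weight-loss relation: CR = 534 * W / (D * A * T)
Numerator: 534 * 22.9 = 12228.6
Denominator: 5.5 * 7.1 * 1004 = 39206.2
CR = 12228.6 / 39206.2 = 0.3119 mpy

0.3119 mpy


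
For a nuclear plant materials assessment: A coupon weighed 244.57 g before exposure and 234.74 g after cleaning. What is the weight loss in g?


Weight loss = initial − final
WL = 244.57 − 234.74 = 9.83 g

9.83 g


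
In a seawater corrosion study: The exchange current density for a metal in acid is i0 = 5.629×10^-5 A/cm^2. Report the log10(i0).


i0 = 5.629×10^-5 A/cm^2
log10(i0) = -4.25

-4.25


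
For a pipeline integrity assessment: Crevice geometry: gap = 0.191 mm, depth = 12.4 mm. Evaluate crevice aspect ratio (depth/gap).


Aspect ratio = depth / gap
Ratio = 12.4 / 0.191 = 64.9

64.9


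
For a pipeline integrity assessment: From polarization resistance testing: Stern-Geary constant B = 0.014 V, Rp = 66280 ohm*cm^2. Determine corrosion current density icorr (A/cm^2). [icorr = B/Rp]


Apply the Stern-Geary relation: icorr = B / Rp
icorr = 0.014 / 66280 = 2.112×10^-7 A/cm^2

2.112×10^-7 A/cm^2


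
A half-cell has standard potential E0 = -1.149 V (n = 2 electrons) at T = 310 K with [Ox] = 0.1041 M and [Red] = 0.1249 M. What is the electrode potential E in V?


Apply the Nernst equation: E = E0 + (RT/nF)*ln([Ox]/[Red])
Step 1: RT/nF = 8.314*310/(2*96485) = 0.01335617 V
Step 2: [Ox]/[Red] = 0.1041/0.1249 = 0.833467
Step 3: ln(0.833467) = -0.182161
Step 4: correction = 0.01335617 * -0.182161 = -0.002 V
E = -1.149 + -0.002 = -1.151 V

-1.151 V


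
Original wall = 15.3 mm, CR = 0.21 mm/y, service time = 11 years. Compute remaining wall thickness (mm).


Remaining wall = original − CR × time
t = 15.3 − 0.21*11 = 15.3 − 2.31 = 12.99 mm

12.99 mm


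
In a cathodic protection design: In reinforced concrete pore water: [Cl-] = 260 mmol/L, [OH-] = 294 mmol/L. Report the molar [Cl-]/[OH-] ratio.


Threshold parameter = [Cl-] / [OH-] (molar basis; both in mmol/L, so units cancel)
Ratio = 260 / 294 = 0.88

0.88


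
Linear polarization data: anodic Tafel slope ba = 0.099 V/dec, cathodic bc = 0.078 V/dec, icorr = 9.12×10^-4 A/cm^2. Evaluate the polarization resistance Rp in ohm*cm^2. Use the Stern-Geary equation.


Apply the Stern-Geary equation: Rp = ba*bc / (2.303*icorr*(ba+bc))
ba*bc = 0.099*0.078 = 0.007722
ba+bc = 0.177; 2.303*icorr*(ba+bc) = 2.303*9.12×10^-4*0.177 = 3.7175947×10^-4
Rp = 0.007722 / 3.7175947×10^-4 = 20.8 ohm*cm^2

20.8 ohm*cm^2


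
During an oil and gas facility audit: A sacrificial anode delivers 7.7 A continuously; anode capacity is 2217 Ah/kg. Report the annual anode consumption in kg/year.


Annual consumption = current * hours per year / capacity
Rate = 7.7 * 8760 / 2217 = 30.4 kg/year

30.4 kg/year


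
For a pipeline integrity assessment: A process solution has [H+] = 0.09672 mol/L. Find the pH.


pH = −log10[H+]
pH = −log10(0.09672) = 1.01

1.01


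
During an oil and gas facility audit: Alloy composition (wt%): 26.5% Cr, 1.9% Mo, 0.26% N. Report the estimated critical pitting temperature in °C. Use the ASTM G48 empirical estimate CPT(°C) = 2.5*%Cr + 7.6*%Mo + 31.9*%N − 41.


Apply the ASTM G48 empirical CPT estimate: CPT(°C) = 2.5*%Cr + 7.6*%Mo + 31.9*%N − 41
2.5*26.5 = 66.25; 7.6*1.9 = 14.44; 31.9*0.26 = 8.294
CPT = 66.25 + 14.44 + 8.294 − 41 = 47.984 °C
Rounded to 0.1 °C: CPT ≈ 48.0 °C

48.0 °C


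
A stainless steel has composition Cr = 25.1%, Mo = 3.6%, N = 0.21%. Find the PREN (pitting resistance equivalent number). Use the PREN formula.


Apply the PREN formula: PREN = Cr + 3.3*Mo + 16*N
PREN = 25.1 + 3.3*3.6 + 16*0.21
PREN = 25.1 + 11.88 + 3.36 = 40.34

40.34


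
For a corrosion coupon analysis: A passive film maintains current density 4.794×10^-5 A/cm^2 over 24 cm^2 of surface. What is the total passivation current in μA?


I = i_pass * A, then convert A → μA (×10^6)
I = 4.794×10^-5 * 24 * 10^6 = 1150.56 μA

1150.56 μA


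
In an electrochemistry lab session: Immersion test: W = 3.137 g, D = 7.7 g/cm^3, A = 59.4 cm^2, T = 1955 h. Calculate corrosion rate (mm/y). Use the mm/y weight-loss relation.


Apply the mm/y weight-loss relation: CR = 87600 * W / (D * A * T)
Numerator: 87600 * 3.137 = 274801.2
Denominator: 7.7 * 59.4 * 1955 = 894177.9
CR = 274801.2 / 894177.9 = 0.3073 mm/y

0.3073 mm/y


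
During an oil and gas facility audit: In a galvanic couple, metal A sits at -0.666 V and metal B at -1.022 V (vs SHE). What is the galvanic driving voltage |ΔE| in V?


Driving voltage is the absolute potential difference.
|ΔE| = |-0.666 − (-1.022)| = 0.356 V

0.356 V


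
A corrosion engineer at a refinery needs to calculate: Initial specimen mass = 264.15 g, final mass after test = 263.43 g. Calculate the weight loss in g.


Weight loss = initial − final
WL = 264.15 − 263.43 = 0.72 g

0.72 g


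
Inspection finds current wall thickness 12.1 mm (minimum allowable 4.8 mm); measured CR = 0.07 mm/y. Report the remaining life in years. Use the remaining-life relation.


Apply the remaining-life relation: RL = (t_current − t_min) / CR
RL = (12.1 − 4.8) / 0.07 = 7.3 / 0.07 = 104.3 years

104.3 years


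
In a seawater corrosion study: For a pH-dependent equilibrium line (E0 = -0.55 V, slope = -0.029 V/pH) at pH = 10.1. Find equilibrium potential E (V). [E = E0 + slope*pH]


Apply the Pourbaix line equation: E = E0 + slope*pH
E = -0.55 + (-0.029)*10.1 = -0.55 + (-0.2929) = -0.8429 V
Rounded to 4 decimal places: E = -0.8429 V

-0.8429 V


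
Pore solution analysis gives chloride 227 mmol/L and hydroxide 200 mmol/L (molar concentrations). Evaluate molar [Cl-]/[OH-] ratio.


Threshold parameter = [Cl-] / [OH-] (molar basis; both in mmol/L, so units cancel)
Ratio = 227 / 200 = 1.14

1.14


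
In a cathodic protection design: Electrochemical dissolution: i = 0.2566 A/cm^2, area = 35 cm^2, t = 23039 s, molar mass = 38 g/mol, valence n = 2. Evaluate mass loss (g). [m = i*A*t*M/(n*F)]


Apply Faraday's law: m = i*A*t*M / (n*F)
Total charge passed Q = i*A*t = 0.2566*35*23039 = 206913.259 C
m = Q*M/(n*F) = 206913.259*38/(2*96485) = 40.746 g

40.746 g


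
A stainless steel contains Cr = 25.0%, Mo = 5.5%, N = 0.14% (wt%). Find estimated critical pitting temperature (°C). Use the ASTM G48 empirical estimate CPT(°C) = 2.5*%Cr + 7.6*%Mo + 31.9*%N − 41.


Apply the ASTM G48 empirical CPT estimate: CPT(°C) = 2.5*%Cr + 7.6*%Mo + 31.9*%N − 41
2.5*25.0 = 62.5; 7.6*5.5 = 41.8; 31.9*0.14 = 4.466
CPT = 62.5 + 41.8 + 4.466 − 41 = 67.766 °C
Rounded to 0.1 °C: CPT ≈ 67.8 °C

67.8 °C


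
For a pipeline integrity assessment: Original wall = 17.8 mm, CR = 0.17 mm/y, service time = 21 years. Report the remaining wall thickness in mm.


Remaining wall = original − CR × time
t = 17.8 − 0.17*21 = 17.8 − 3.57 = 14.23 mm

14.23 mm


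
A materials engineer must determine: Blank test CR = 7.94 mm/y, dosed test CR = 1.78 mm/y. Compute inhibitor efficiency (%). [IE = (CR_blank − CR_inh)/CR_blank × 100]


Apply the inhibitor-efficiency definition: IE = (CR_blank − CR_inh)/CR_blank × 100
IE = (7.94 − 1.78) / 7.94 × 100
IE = 6.16 / 7.94 × 100 = 77.6 %

77.6 %


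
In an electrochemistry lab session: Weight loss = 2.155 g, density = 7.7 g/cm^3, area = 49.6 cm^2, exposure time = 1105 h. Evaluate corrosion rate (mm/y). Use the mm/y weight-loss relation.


Apply the mm/y weight-loss relation: CR = 87600 * W / (D * A * T)
Numerator: 87600 * 2.155 = 188778.0
Denominator: 7.7 * 49.6 * 1105 = 422021.6
CR = 188778.0 / 422021.6 = 0.44732 mm/y

0.44732 mm/y


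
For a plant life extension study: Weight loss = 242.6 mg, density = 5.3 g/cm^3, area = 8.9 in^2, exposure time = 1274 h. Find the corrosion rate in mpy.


Apply the mpy weight-loss relation: CR = 534 * W / (D * A * T)
Numerator: 534 * 242.6 = 129548.4
Denominator: 5.3 * 8.9 * 1274 = 60094.58
CR = 129548.4 / 60094.58 = 2.1557 mpy

2.1557 mpy


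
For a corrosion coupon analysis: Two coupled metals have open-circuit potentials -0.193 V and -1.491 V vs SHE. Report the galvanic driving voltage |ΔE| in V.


Driving voltage is the absolute potential difference.
|ΔE| = |-0.193 − (-1.491)| = 1.298 V

1.298 V


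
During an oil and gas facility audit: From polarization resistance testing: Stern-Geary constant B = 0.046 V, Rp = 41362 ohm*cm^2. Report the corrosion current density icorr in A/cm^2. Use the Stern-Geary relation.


Apply the Stern-Geary relation: icorr = B / Rp
icorr = 0.046 / 41362 = 1.112×10^-6 A/cm^2

1.112×10^-6 A/cm^2


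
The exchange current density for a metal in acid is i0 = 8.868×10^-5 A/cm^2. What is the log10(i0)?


i0 = 8.868×10^-5 A/cm^2
log10(i0) = -4.052

-4.052


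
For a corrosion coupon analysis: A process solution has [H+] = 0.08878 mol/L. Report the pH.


pH = −log10[H+]
pH = −log10(0.08878) = 1.05

1.05


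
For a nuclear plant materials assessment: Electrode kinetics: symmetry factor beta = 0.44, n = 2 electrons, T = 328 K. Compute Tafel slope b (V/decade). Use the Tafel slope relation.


Apply the Tafel slope relation: b = 2.303*R*T/(beta*n*F)
Numerator: 2.303 * 8.314 * 328 = 6280.26
Denominator: 0.44 * 2 * 96485 = 84906.8
b = 6280.26 / 84906.8 = 0.074 V/decade

0.074 V/decade


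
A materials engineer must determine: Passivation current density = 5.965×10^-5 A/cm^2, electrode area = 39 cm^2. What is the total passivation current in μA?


I = i_pass * A, then convert A → μA (×10^6)
I = 5.965×10^-5 * 39 * 10^6 = 2326.35 μA

2326.35 μA


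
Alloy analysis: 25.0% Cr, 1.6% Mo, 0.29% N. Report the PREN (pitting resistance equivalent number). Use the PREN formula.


Apply the PREN formula: PREN = Cr + 3.3*Mo + 16*N
PREN = 25.0 + 3.3*1.6 + 16*0.29
PREN = 25.0 + 5.28 + 4.64 = 34.92

34.92


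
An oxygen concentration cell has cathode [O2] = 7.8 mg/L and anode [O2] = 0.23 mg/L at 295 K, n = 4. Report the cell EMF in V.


Apply the Nernst concentration-cell relation: E = (RT/nF)*ln(C_cathode/C_anode)
RT/nF = 8.314*295/(4*96485) = 0.00635495 V
ln(7.8/0.23) = 3.5238
E = 0.00635495 * 3.5238 = 0.02239 V

0.02239 V


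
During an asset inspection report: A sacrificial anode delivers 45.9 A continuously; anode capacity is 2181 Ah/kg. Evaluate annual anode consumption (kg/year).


Annual consumption = current * hours per year / capacity
Rate = 45.9 * 8760 / 2181 = 184.4 kg/year

184.4 kg/year


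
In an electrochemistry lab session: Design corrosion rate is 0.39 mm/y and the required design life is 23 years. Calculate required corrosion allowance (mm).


Corrosion allowance = CR × design life
CA = 0.39 * 23 = 8.97 mm

8.97 mm


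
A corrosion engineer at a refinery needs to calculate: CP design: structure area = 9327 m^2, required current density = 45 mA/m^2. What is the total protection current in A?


I = area * current density, then convert mA → A (÷1000)
I = 9327 * 45 / 1000 = 419.72 A

419.72 A


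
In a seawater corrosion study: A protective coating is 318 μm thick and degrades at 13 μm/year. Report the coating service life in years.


Service life = thickness / degradation rate
Life = 318 / 13 = 24.5 years

24.5 years


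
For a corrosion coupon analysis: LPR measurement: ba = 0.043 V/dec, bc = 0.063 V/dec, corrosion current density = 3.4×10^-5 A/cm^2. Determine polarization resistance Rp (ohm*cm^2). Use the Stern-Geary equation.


Apply the Stern-Geary equation: Rp = ba*bc / (2.303*icorr*(ba+bc))
ba*bc = 0.043*0.063 = 0.002709
ba+bc = 0.106; 2.303*icorr*(ba+bc) = 2.303*3.4×10^-5*0.106 = 8.300012×10^-6
Rp = 0.002709 / 8.300012×10^-6 = 326.39 ohm*cm^2

326.39 ohm*cm^2


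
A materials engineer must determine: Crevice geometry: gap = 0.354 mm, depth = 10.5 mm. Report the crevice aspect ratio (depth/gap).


Aspect ratio = depth / gap
Ratio = 10.5 / 0.354 = 29.7

29.7


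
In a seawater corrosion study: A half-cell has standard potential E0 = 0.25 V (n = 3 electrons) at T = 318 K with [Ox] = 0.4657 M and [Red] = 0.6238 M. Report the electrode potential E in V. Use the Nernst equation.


Apply the Nernst equation: E = E0 + (RT/nF)*ln([Ox]/[Red])
Step 1: RT/nF = 8.314*318/(3*96485) = 0.0091339 V
Step 2: [Ox]/[Red] = 0.4657/0.6238 = 0.746553
Step 3: ln(0.746553) = -0.292289
Step 4: correction = 0.0091339 * -0.292289 = -0.0027 V
E = 0.25 + -0.0027 = 0.2473 V

0.2473 V


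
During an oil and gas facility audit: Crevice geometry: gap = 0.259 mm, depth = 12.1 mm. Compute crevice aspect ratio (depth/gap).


Aspect ratio = depth / gap
Ratio = 12.1 / 0.259 = 46.7

46.7


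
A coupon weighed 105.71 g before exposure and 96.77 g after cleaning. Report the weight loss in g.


Weight loss = initial − final
WL = 105.71 − 96.77 = 8.94 g

8.94 g


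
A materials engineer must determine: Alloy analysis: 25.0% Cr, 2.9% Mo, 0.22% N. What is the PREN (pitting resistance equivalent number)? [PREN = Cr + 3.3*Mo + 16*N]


Apply the PREN formula: PREN = Cr + 3.3*Mo + 16*N
PREN = 25.0 + 3.3*2.9 + 16*0.22
PREN = 25.0 + 9.57 + 3.52 = 38.09

38.09


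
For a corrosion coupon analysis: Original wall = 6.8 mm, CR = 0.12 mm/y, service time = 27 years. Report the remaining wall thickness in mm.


Remaining wall = original − CR × time
t = 6.8 − 0.12*27 = 6.8 − 3.24 = 3.56 mm

3.56 mm


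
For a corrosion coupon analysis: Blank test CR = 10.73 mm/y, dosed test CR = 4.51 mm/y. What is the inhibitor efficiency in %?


Apply the inhibitor-efficiency definition: IE = (CR_blank − CR_inh)/CR_blank × 100
IE = (10.73 − 4.51) / 10.73 × 100
IE = 6.22 / 10.73 × 100 = 58.0 %

58.0 %


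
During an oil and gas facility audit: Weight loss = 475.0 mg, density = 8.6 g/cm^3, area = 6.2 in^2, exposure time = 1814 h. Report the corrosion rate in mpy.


Apply the mpy weight-loss relation: CR = 534 * W / (D * A * T)
Numerator: 534 * 475.0 = 253650.0
Denominator: 8.6 * 6.2 * 1814 = 96722.48
CR = 253650.0 / 96722.48 = 2.62245 mpy

2.62245 mpy


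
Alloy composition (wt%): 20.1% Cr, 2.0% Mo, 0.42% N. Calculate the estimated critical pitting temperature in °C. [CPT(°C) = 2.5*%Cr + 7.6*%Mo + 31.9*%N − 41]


Apply the ASTM G48 empirical CPT estimate: CPT(°C) = 2.5*%Cr + 7.6*%Mo + 31.9*%N − 41
2.5*20.1 = 50.25; 7.6*2.0 = 15.2; 31.9*0.42 = 13.398
CPT = 50.25 + 15.2 + 13.398 − 41 = 37.848 °C
Rounded to 0.1 °C: CPT ≈ 37.8 °C

37.8 °C


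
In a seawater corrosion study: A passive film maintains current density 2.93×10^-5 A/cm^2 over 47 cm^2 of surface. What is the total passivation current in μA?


I = i_pass * A, then convert A → μA (×10^6)
I = 2.93×10^-5 * 47 * 10^6 = 1377.1 μA

1377.1 μA


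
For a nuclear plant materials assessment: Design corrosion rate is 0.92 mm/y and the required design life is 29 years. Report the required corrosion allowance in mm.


Corrosion allowance = CR × design life
CA = 0.92 * 29 = 26.68 mm

26.68 mm


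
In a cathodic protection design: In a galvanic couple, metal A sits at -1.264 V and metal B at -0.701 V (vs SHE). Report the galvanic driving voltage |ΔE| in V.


Driving voltage is the absolute potential difference.
|ΔE| = |-1.264 − (-0.701)| = 0.563 V

0.563 V


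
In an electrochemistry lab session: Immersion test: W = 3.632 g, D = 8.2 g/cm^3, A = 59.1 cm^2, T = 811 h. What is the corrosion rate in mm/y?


Apply the mm/y weight-loss relation: CR = 87600 * W / (D * A * T)
Numerator: 87600 * 3.632 = 318163.2
Denominator: 8.2 * 59.1 * 811 = 393026.82
CR = 318163.2 / 393026.82 = 0.8095 mm/y

0.8095 mm/y


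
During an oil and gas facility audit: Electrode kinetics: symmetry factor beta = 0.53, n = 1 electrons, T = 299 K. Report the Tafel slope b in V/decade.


Apply the Tafel slope relation: b = 2.303*R*T/(beta*n*F)
Numerator: 2.303 * 8.314 * 299 = 5725.0
Denominator: 0.53 * 1 * 96485 = 51137.05
b = 5725.0 / 51137.05 = 0.112 V/decade

0.112 V/decade


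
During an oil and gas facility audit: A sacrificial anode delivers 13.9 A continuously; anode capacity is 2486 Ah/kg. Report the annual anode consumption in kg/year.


Annual consumption = current * hours per year / capacity
Rate = 13.9 * 8760 / 2486 = 49.0 kg/year

49.0 kg/year


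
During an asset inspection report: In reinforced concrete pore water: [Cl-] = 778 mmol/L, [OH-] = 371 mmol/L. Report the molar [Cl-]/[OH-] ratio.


Threshold parameter = [Cl-] / [OH-] (molar basis; both in mmol/L, so units cancel)
Ratio = 778 / 371 = 2.1

2.1


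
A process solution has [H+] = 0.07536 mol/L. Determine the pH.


pH = −log10[H+]
pH = −log10(0.07536) = 1.12

1.12


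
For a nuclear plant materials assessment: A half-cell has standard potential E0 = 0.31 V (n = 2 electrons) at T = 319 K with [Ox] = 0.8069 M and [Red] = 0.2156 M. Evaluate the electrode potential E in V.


Apply the Nernst equation: E = E0 + (RT/nF)*ln([Ox]/[Red])
Step 1: RT/nF = 8.314*319/(2*96485) = 0.01374393 V
Step 2: [Ox]/[Red] = 0.8069/0.2156 = 3.742579
Step 3: ln(3.742579) = 1.319775
Step 4: correction = 0.01374393 * 1.319775 = 0.018 V
E = 0.31 + 0.018 = 0.328 V

0.328 V


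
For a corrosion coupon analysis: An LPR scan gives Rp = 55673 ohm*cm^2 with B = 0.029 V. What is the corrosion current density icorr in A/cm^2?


Apply the Stern-Geary relation: icorr = B / Rp
icorr = 0.029 / 55673 = 5.209×10^-7 A/cm^2

5.209×10^-7 A/cm^2


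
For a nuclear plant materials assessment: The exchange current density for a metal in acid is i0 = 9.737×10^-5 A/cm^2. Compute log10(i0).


i0 = 9.737×10^-5 A/cm^2
log10(i0) = -4.012

-4.012


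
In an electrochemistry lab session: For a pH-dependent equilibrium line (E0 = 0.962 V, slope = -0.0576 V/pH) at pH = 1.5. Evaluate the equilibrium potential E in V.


Apply the Pourbaix line equation: E = E0 + slope*pH
E = 0.962 + (-0.0576)*1.5 = 0.962 + (-0.0864) = 0.8756 V
Rounded to 4 decimal places: E = 0.8756 V

0.8756 V


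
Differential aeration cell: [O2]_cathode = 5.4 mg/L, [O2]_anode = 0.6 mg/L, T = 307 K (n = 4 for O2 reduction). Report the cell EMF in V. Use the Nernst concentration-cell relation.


Apply the Nernst concentration-cell relation: E = (RT/nF)*ln(C_cathode/C_anode)
RT/nF = 8.314*307/(4*96485) = 0.00661346 V
ln(5.4/0.6) = 2.19722
E = 0.00661346 * 2.19722 = 0.01453 V

0.01453 V
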